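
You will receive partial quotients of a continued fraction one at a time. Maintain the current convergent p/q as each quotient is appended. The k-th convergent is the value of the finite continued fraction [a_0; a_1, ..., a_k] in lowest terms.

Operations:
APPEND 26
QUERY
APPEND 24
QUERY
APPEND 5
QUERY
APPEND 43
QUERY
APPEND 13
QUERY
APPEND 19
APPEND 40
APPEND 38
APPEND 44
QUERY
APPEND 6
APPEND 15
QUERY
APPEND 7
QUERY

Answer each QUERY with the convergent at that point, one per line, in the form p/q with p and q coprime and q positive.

26/1
625/24
3151/121
136118/5227
1772685/68072
2267496196217/87073000036
207114702175592/7953309249241
1463459395627769/56197580494634

APPEND 26: p_0 = 26·1 + 0 = 26, q_0 = 26·0 + 1 = 1 → 26/1
APPEND 24: p_1 = 24·26 + 1 = 625, q_1 = 24·1 + 0 = 24 → 625/24
APPEND 5: p_2 = 5·625 + 26 = 3151, q_2 = 5·24 + 1 = 121 → 3151/121
APPEND 43: p_3 = 43·3151 + 625 = 136118, q_3 = 43·121 + 24 = 5227 → 136118/5227
APPEND 13: p_4 = 13·136118 + 3151 = 1772685, q_4 = 13·5227 + 121 = 68072 → 1772685/68072
APPEND 19: p_5 = 19·1772685 + 136118 = 33817133, q_5 = 19·68072 + 5227 = 1298595 → 33817133/1298595
APPEND 40: p_6 = 40·33817133 + 1772685 = 1354458005, q_6 = 40·1298595 + 68072 = 52011872 → 1354458005/52011872
APPEND 38: p_7 = 38·1354458005 + 33817133 = 51503221323, q_7 = 38·52011872 + 1298595 = 1977749731 → 51503221323/1977749731
APPEND 44: p_8 = 44·51503221323 + 1354458005 = 2267496196217, q_8 = 44·1977749731 + 52011872 = 87073000036 → 2267496196217/87073000036
APPEND 6: p_9 = 6·2267496196217 + 51503221323 = 13656480398625, q_9 = 6·87073000036 + 1977749731 = 524415749947 → 13656480398625/524415749947
APPEND 15: p_10 = 15·13656480398625 + 2267496196217 = 207114702175592, q_10 = 15·524415749947 + 87073000036 = 7953309249241 → 207114702175592/7953309249241
APPEND 7: p_11 = 7·207114702175592 + 13656480398625 = 1463459395627769, q_11 = 7·7953309249241 + 524415749947 = 56197580494634 → 1463459395627769/56197580494634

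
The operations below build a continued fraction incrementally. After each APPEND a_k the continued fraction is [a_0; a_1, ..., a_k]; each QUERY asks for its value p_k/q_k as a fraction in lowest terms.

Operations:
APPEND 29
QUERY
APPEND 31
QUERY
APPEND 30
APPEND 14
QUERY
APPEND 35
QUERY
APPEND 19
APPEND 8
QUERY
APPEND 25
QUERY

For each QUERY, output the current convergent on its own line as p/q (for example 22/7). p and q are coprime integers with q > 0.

29/1
900/31
379306/13065
13302739/458206
2038353515/70210038
51211969222/1763969929

APPEND 29: p_0 = 29·1 + 0 = 29, q_0 = 29·0 + 1 = 1 → 29/1
APPEND 31: p_1 = 31·29 + 1 = 900, q_1 = 31·1 + 0 = 31 → 900/31
APPEND 30: p_2 = 30·900 + 29 = 27029, q_2 = 30·31 + 1 = 931 → 27029/931
APPEND 14: p_3 = 14·27029 + 900 = 379306, q_3 = 14·931 + 31 = 13065 → 379306/13065
APPEND 35: p_4 = 35·379306 + 27029 = 13302739, q_4 = 35·13065 + 931 = 458206 → 13302739/458206
APPEND 19: p_5 = 19·13302739 + 379306 = 253131347, q_5 = 19·458206 + 13065 = 8718979 → 253131347/8718979
APPEND 8: p_6 = 8·253131347 + 13302739 = 2038353515, q_6 = 8·8718979 + 458206 = 70210038 → 2038353515/70210038
APPEND 25: p_7 = 25·2038353515 + 253131347 = 51211969222, q_7 = 25·70210038 + 8718979 = 1763969929 → 51211969222/1763969929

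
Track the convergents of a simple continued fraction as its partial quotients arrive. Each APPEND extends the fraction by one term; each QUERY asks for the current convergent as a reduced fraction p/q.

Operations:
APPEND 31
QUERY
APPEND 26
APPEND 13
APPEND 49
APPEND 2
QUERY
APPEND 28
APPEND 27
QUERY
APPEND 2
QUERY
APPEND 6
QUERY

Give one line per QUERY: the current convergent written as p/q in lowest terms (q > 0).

APPEND 31: p_0 = 31·1 + 0 = 31, q_0 = 31·0 + 1 = 1 → 31/1
APPEND 26: p_1 = 26·31 + 1 = 807, q_1 = 26·1 + 0 = 26 → 807/26
APPEND 13: p_2 = 13·807 + 31 = 10522, q_2 = 13·26 + 1 = 339 → 10522/339
APPEND 49: p_3 = 49·10522 + 807 = 516385, q_3 = 49·339 + 26 = 16637 → 516385/16637
APPEND 2: p_4 = 2·516385 + 10522 = 1043292, q_4 = 2·16637 + 339 = 33613 → 1043292/33613
APPEND 28: p_5 = 28·1043292 + 516385 = 29728561, q_5 = 28·33613 + 16637 = 957801 → 29728561/957801
APPEND 27: p_6 = 27·29728561 + 1043292 = 803714439, q_6 = 27·957801 + 33613 = 25894240 → 803714439/25894240
APPEND 2: p_7 = 2·803714439 + 29728561 = 1637157439, q_7 = 2·25894240 + 957801 = 52746281 → 1637157439/52746281
APPEND 6: p_8 = 6·1637157439 + 803714439 = 10626659073, q_8 = 6·52746281 + 25894240 = 342371926 → 10626659073/342371926

31/1
1043292/33613
803714439/25894240
1637157439/52746281
10626659073/342371926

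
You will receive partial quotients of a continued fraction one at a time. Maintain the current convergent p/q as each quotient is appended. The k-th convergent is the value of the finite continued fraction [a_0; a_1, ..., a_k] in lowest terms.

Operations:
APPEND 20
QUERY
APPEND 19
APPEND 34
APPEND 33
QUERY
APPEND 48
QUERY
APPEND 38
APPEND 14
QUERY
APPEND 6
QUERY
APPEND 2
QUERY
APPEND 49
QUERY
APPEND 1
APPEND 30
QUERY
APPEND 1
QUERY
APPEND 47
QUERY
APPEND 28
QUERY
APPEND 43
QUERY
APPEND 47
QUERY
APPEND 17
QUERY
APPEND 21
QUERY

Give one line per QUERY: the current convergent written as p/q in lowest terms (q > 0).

20/1
428523/21370
20582078/1026407
10976246896/547374111
66640028863/3323269502
144256304622/7193913115
7135198955341/355825012137
225518856754231/11246392769697
232798312014194/11609411694949
11167039521421349/556888742432300
312909904911811966/15604494199799349
13466292950729335887/671550139333804307
633228678589190598655/31578461042888601778
10778353828966969513022/537505387868440034533
226978659086895550372117/11319191606280129326971

APPEND 20: p_0 = 20·1 + 0 = 20, q_0 = 20·0 + 1 = 1 → 20/1
APPEND 19: p_1 = 19·20 + 1 = 381, q_1 = 19·1 + 0 = 19 → 381/19
APPEND 34: p_2 = 34·381 + 20 = 12974, q_2 = 34·19 + 1 = 647 → 12974/647
APPEND 33: p_3 = 33·12974 + 381 = 428523, q_3 = 33·647 + 19 = 21370 → 428523/21370
APPEND 48: p_4 = 48·428523 + 12974 = 20582078, q_4 = 48·21370 + 647 = 1026407 → 20582078/1026407
APPEND 38: p_5 = 38·20582078 + 428523 = 782547487, q_5 = 38·1026407 + 21370 = 39024836 → 782547487/39024836
APPEND 14: p_6 = 14·782547487 + 20582078 = 10976246896, q_6 = 14·39024836 + 1026407 = 547374111 → 10976246896/547374111
APPEND 6: p_7 = 6·10976246896 + 782547487 = 66640028863, q_7 = 6·547374111 + 39024836 = 3323269502 → 66640028863/3323269502
APPEND 2: p_8 = 2·66640028863 + 10976246896 = 144256304622, q_8 = 2·3323269502 + 547374111 = 7193913115 → 144256304622/7193913115
APPEND 49: p_9 = 49·144256304622 + 66640028863 = 7135198955341, q_9 = 49·7193913115 + 3323269502 = 355825012137 → 7135198955341/355825012137
APPEND 1: p_10 = 1·7135198955341 + 144256304622 = 7279455259963, q_10 = 1·355825012137 + 7193913115 = 363018925252 → 7279455259963/363018925252
APPEND 30: p_11 = 30·7279455259963 + 7135198955341 = 225518856754231, q_11 = 30·363018925252 + 355825012137 = 11246392769697 → 225518856754231/11246392769697
APPEND 1: p_12 = 1·225518856754231 + 7279455259963 = 232798312014194, q_12 = 1·11246392769697 + 363018925252 = 11609411694949 → 232798312014194/11609411694949
APPEND 47: p_13 = 47·232798312014194 + 225518856754231 = 11167039521421349, q_13 = 47·11609411694949 + 11246392769697 = 556888742432300 → 11167039521421349/556888742432300
APPEND 28: p_14 = 28·11167039521421349 + 232798312014194 = 312909904911811966, q_14 = 28·556888742432300 + 11609411694949 = 15604494199799349 → 312909904911811966/15604494199799349
APPEND 43: p_15 = 43·312909904911811966 + 11167039521421349 = 13466292950729335887, q_15 = 43·15604494199799349 + 556888742432300 = 671550139333804307 → 13466292950729335887/671550139333804307
APPEND 47: p_16 = 47·13466292950729335887 + 312909904911811966 = 633228678589190598655, q_16 = 47·671550139333804307 + 15604494199799349 = 31578461042888601778 → 633228678589190598655/31578461042888601778
APPEND 17: p_17 = 17·633228678589190598655 + 13466292950729335887 = 10778353828966969513022, q_17 = 17·31578461042888601778 + 671550139333804307 = 537505387868440034533 → 10778353828966969513022/537505387868440034533
APPEND 21: p_18 = 21·10778353828966969513022 + 633228678589190598655 = 226978659086895550372117, q_18 = 21·537505387868440034533 + 31578461042888601778 = 11319191606280129326971 → 226978659086895550372117/11319191606280129326971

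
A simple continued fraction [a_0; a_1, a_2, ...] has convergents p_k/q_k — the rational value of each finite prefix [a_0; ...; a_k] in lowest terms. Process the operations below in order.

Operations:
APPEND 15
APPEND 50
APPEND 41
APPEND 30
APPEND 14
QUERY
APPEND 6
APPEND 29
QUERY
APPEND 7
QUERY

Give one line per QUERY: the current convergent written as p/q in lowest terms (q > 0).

APPEND 15: p_0 = 15·1 + 0 = 15, q_0 = 15·0 + 1 = 1 → 15/1
APPEND 50: p_1 = 50·15 + 1 = 751, q_1 = 50·1 + 0 = 50 → 751/50
APPEND 41: p_2 = 41·751 + 15 = 30806, q_2 = 41·50 + 1 = 2051 → 30806/2051
APPEND 30: p_3 = 30·30806 + 751 = 924931, q_3 = 30·2051 + 50 = 61580 → 924931/61580
APPEND 14: p_4 = 14·924931 + 30806 = 12979840, q_4 = 14·61580 + 2051 = 864171 → 12979840/864171
APPEND 6: p_5 = 6·12979840 + 924931 = 78803971, q_5 = 6·864171 + 61580 = 5246606 → 78803971/5246606
APPEND 29: p_6 = 29·78803971 + 12979840 = 2298294999, q_6 = 29·5246606 + 864171 = 153015745 → 2298294999/153015745
APPEND 7: p_7 = 7·2298294999 + 78803971 = 16166868964, q_7 = 7·153015745 + 5246606 = 1076356821 → 16166868964/1076356821

12979840/864171
2298294999/153015745
16166868964/1076356821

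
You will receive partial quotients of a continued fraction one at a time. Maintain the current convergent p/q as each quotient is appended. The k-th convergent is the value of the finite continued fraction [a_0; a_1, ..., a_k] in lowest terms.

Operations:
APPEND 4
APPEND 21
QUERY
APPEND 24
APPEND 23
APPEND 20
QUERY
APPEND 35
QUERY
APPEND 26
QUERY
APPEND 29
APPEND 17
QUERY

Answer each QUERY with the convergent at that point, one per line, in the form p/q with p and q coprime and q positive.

APPEND 4: p_0 = 4·1 + 0 = 4, q_0 = 4·0 + 1 = 1 → 4/1
APPEND 21: p_1 = 21·4 + 1 = 85, q_1 = 21·1 + 0 = 21 → 85/21
APPEND 24: p_2 = 24·85 + 4 = 2044, q_2 = 24·21 + 1 = 505 → 2044/505
APPEND 23: p_3 = 23·2044 + 85 = 47097, q_3 = 23·505 + 21 = 11636 → 47097/11636
APPEND 20: p_4 = 20·47097 + 2044 = 943984, q_4 = 20·11636 + 505 = 233225 → 943984/233225
APPEND 35: p_5 = 35·943984 + 47097 = 33086537, q_5 = 35·233225 + 11636 = 8174511 → 33086537/8174511
APPEND 26: p_6 = 26·33086537 + 943984 = 861193946, q_6 = 26·8174511 + 233225 = 212770511 → 861193946/212770511
APPEND 29: p_7 = 29·861193946 + 33086537 = 25007710971, q_7 = 29·212770511 + 8174511 = 6178519330 → 25007710971/6178519330
APPEND 17: p_8 = 17·25007710971 + 861193946 = 425992280453, q_8 = 17·6178519330 + 212770511 = 105247599121 → 425992280453/105247599121

85/21
943984/233225
33086537/8174511
861193946/212770511
425992280453/105247599121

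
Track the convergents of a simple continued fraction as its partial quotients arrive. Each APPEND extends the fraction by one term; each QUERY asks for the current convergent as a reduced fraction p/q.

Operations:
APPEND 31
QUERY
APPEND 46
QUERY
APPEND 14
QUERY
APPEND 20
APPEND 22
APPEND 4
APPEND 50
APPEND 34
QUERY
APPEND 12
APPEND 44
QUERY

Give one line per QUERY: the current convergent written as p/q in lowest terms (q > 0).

APPEND 31: p_0 = 31·1 + 0 = 31, q_0 = 31·0 + 1 = 1 → 31/1
APPEND 46: p_1 = 46·31 + 1 = 1427, q_1 = 46·1 + 0 = 46 → 1427/46
APPEND 14: p_2 = 14·1427 + 31 = 20009, q_2 = 14·46 + 1 = 645 → 20009/645
APPEND 20: p_3 = 20·20009 + 1427 = 401607, q_3 = 20·645 + 46 = 12946 → 401607/12946
APPEND 22: p_4 = 22·401607 + 20009 = 8855363, q_4 = 22·12946 + 645 = 285457 → 8855363/285457
APPEND 4: p_5 = 4·8855363 + 401607 = 35823059, q_5 = 4·285457 + 12946 = 1154774 → 35823059/1154774
APPEND 50: p_6 = 50·35823059 + 8855363 = 1800008313, q_6 = 50·1154774 + 285457 = 58024157 → 1800008313/58024157
APPEND 34: p_7 = 34·1800008313 + 35823059 = 61236105701, q_7 = 34·58024157 + 1154774 = 1973976112 → 61236105701/1973976112
APPEND 12: p_8 = 12·61236105701 + 1800008313 = 736633276725, q_8 = 12·1973976112 + 58024157 = 23745737501 → 736633276725/23745737501
APPEND 44: p_9 = 44·736633276725 + 61236105701 = 32473100281601, q_9 = 44·23745737501 + 1973976112 = 1046786426156 → 32473100281601/1046786426156

31/1
1427/46
20009/645
61236105701/1973976112
32473100281601/1046786426156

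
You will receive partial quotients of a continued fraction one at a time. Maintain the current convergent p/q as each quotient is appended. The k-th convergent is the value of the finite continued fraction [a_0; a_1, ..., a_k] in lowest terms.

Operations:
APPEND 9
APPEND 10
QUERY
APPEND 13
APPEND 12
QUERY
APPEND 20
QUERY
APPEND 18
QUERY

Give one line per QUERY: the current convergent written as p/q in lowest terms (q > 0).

91/10
14395/1582
289092/31771
5218051/573460

APPEND 9: p_0 = 9·1 + 0 = 9, q_0 = 9·0 + 1 = 1 → 9/1
APPEND 10: p_1 = 10·9 + 1 = 91, q_1 = 10·1 + 0 = 10 → 91/10
APPEND 13: p_2 = 13·91 + 9 = 1192, q_2 = 13·10 + 1 = 131 → 1192/131
APPEND 12: p_3 = 12·1192 + 91 = 14395, q_3 = 12·131 + 10 = 1582 → 14395/1582
APPEND 20: p_4 = 20·14395 + 1192 = 289092, q_4 = 20·1582 + 131 = 31771 → 289092/31771
APPEND 18: p_5 = 18·289092 + 14395 = 5218051, q_5 = 18·31771 + 1582 = 573460 → 5218051/573460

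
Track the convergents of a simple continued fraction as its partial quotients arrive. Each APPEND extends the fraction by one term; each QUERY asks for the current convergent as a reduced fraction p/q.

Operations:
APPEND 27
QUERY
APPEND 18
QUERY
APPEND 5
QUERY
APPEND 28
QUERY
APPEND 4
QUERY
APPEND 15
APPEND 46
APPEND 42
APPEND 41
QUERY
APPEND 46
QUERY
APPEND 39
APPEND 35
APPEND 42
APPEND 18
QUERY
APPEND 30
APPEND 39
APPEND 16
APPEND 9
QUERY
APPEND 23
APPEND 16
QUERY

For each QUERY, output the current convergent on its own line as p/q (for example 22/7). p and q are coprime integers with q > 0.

APPEND 27: p_0 = 27·1 + 0 = 27, q_0 = 27·0 + 1 = 1 → 27/1
APPEND 18: p_1 = 18·27 + 1 = 487, q_1 = 18·1 + 0 = 18 → 487/18
APPEND 5: p_2 = 5·487 + 27 = 2462, q_2 = 5·18 + 1 = 91 → 2462/91
APPEND 28: p_3 = 28·2462 + 487 = 69423, q_3 = 28·91 + 18 = 2566 → 69423/2566
APPEND 4: p_4 = 4·69423 + 2462 = 280154, q_4 = 4·2566 + 91 = 10355 → 280154/10355
APPEND 15: p_5 = 15·280154 + 69423 = 4271733, q_5 = 15·10355 + 2566 = 157891 → 4271733/157891
APPEND 46: p_6 = 46·4271733 + 280154 = 196779872, q_6 = 46·157891 + 10355 = 7273341 → 196779872/7273341
APPEND 42: p_7 = 42·196779872 + 4271733 = 8269026357, q_7 = 42·7273341 + 157891 = 305638213 → 8269026357/305638213
APPEND 41: p_8 = 41·8269026357 + 196779872 = 339226860509, q_8 = 41·305638213 + 7273341 = 12538440074 → 339226860509/12538440074
APPEND 46: p_9 = 46·339226860509 + 8269026357 = 15612704609771, q_9 = 46·12538440074 + 305638213 = 577073881617 → 15612704609771/577073881617
APPEND 39: p_10 = 39·15612704609771 + 339226860509 = 609234706641578, q_10 = 39·577073881617 + 12538440074 = 22518419823137 → 609234706641578/22518419823137
APPEND 35: p_11 = 35·609234706641578 + 15612704609771 = 21338827437065001, q_11 = 35·22518419823137 + 577073881617 = 788721767691412 → 21338827437065001/788721767691412
APPEND 42: p_12 = 42·21338827437065001 + 609234706641578 = 896839987063371620, q_12 = 42·788721767691412 + 22518419823137 = 33148832662862441 → 896839987063371620/33148832662862441
APPEND 18: p_13 = 18·896839987063371620 + 21338827437065001 = 16164458594577754161, q_13 = 18·33148832662862441 + 788721767691412 = 597467709699215350 → 16164458594577754161/597467709699215350
APPEND 30: p_14 = 30·16164458594577754161 + 896839987063371620 = 485830597824395996450, q_14 = 30·597467709699215350 + 33148832662862441 = 17957180123639322941 → 485830597824395996450/17957180123639322941
APPEND 39: p_15 = 39·485830597824395996450 + 16164458594577754161 = 18963557773746021615711, q_15 = 39·17957180123639322941 + 597467709699215350 = 700927492531632810049 → 18963557773746021615711/700927492531632810049
APPEND 16: p_16 = 16·18963557773746021615711 + 485830597824395996450 = 303902754977760741847826, q_16 = 16·700927492531632810049 + 17957180123639322941 = 11232797060629764283725 → 303902754977760741847826/11232797060629764283725
APPEND 9: p_17 = 9·303902754977760741847826 + 18963557773746021615711 = 2754088352573592698246145, q_17 = 9·11232797060629764283725 + 700927492531632810049 = 101796101038199511363574 → 2754088352573592698246145/101796101038199511363574
APPEND 23: p_18 = 23·2754088352573592698246145 + 303902754977760741847826 = 63647934864170392801509161, q_18 = 23·101796101038199511363574 + 11232797060629764283725 = 2352543120939218525645927 → 63647934864170392801509161/2352543120939218525645927
APPEND 16: p_19 = 16·63647934864170392801509161 + 2754088352573592698246145 = 1021121046179299877522392721, q_19 = 16·2352543120939218525645927 + 101796101038199511363574 = 37742486036065695921698406 → 1021121046179299877522392721/37742486036065695921698406

27/1
487/18
2462/91
69423/2566
280154/10355
339226860509/12538440074
15612704609771/577073881617
16164458594577754161/597467709699215350
2754088352573592698246145/101796101038199511363574
1021121046179299877522392721/37742486036065695921698406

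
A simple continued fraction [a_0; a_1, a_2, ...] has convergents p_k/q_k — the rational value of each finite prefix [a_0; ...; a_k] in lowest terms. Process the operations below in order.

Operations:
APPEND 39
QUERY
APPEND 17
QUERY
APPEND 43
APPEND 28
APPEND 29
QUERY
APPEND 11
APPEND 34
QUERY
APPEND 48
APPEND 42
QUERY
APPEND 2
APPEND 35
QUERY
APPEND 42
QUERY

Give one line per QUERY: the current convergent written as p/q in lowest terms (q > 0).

39/1
664/17
23263739/595609
8751143333/224050817
17661837600983/452186530793
1268701375051168/32481879086283
53321201738933347/1365154055696900

APPEND 39: p_0 = 39·1 + 0 = 39, q_0 = 39·0 + 1 = 1 → 39/1
APPEND 17: p_1 = 17·39 + 1 = 664, q_1 = 17·1 + 0 = 17 → 664/17
APPEND 43: p_2 = 43·664 + 39 = 28591, q_2 = 43·17 + 1 = 732 → 28591/732
APPEND 28: p_3 = 28·28591 + 664 = 801212, q_3 = 28·732 + 17 = 20513 → 801212/20513
APPEND 29: p_4 = 29·801212 + 28591 = 23263739, q_4 = 29·20513 + 732 = 595609 → 23263739/595609
APPEND 11: p_5 = 11·23263739 + 801212 = 256702341, q_5 = 11·595609 + 20513 = 6572212 → 256702341/6572212
APPEND 34: p_6 = 34·256702341 + 23263739 = 8751143333, q_6 = 34·6572212 + 595609 = 224050817 → 8751143333/224050817
APPEND 48: p_7 = 48·8751143333 + 256702341 = 420311582325, q_7 = 48·224050817 + 6572212 = 10761011428 → 420311582325/10761011428
APPEND 42: p_8 = 42·420311582325 + 8751143333 = 17661837600983, q_8 = 42·10761011428 + 224050817 = 452186530793 → 17661837600983/452186530793
APPEND 2: p_9 = 2·17661837600983 + 420311582325 = 35743986784291, q_9 = 2·452186530793 + 10761011428 = 915134073014 → 35743986784291/915134073014
APPEND 35: p_10 = 35·35743986784291 + 17661837600983 = 1268701375051168, q_10 = 35·915134073014 + 452186530793 = 32481879086283 → 1268701375051168/32481879086283
APPEND 42: p_11 = 42·1268701375051168 + 35743986784291 = 53321201738933347, q_11 = 42·32481879086283 + 915134073014 = 1365154055696900 → 53321201738933347/1365154055696900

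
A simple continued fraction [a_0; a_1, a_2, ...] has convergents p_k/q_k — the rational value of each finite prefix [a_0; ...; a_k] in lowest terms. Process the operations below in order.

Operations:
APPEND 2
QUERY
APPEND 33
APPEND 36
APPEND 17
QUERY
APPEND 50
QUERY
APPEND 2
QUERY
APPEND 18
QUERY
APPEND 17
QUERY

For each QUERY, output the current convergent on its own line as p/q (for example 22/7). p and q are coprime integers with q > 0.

APPEND 2: p_0 = 2·1 + 0 = 2, q_0 = 2·0 + 1 = 1 → 2/1
APPEND 33: p_1 = 33·2 + 1 = 67, q_1 = 33·1 + 0 = 33 → 67/33
APPEND 36: p_2 = 36·67 + 2 = 2414, q_2 = 36·33 + 1 = 1189 → 2414/1189
APPEND 17: p_3 = 17·2414 + 67 = 41105, q_3 = 17·1189 + 33 = 20246 → 41105/20246
APPEND 50: p_4 = 50·41105 + 2414 = 2057664, q_4 = 50·20246 + 1189 = 1013489 → 2057664/1013489
APPEND 2: p_5 = 2·2057664 + 41105 = 4156433, q_5 = 2·1013489 + 20246 = 2047224 → 4156433/2047224
APPEND 18: p_6 = 18·4156433 + 2057664 = 76873458, q_6 = 18·2047224 + 1013489 = 37863521 → 76873458/37863521
APPEND 17: p_7 = 17·76873458 + 4156433 = 1311005219, q_7 = 17·37863521 + 2047224 = 645727081 → 1311005219/645727081

2/1
41105/20246
2057664/1013489
4156433/2047224
76873458/37863521
1311005219/645727081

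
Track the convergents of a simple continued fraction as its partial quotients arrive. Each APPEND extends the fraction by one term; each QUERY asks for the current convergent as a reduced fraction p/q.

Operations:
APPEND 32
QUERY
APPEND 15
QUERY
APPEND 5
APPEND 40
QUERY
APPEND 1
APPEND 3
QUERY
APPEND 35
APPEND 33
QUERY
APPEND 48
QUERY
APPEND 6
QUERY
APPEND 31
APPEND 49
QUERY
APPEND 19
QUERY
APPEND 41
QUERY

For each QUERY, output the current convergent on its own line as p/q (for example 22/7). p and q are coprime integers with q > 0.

APPEND 32: p_0 = 32·1 + 0 = 32, q_0 = 32·0 + 1 = 1 → 32/1
APPEND 15: p_1 = 15·32 + 1 = 481, q_1 = 15·1 + 0 = 15 → 481/15
APPEND 5: p_2 = 5·481 + 32 = 2437, q_2 = 5·15 + 1 = 76 → 2437/76
APPEND 40: p_3 = 40·2437 + 481 = 97961, q_3 = 40·76 + 15 = 3055 → 97961/3055
APPEND 1: p_4 = 1·97961 + 2437 = 100398, q_4 = 1·3055 + 76 = 3131 → 100398/3131
APPEND 3: p_5 = 3·100398 + 97961 = 399155, q_5 = 3·3131 + 3055 = 12448 → 399155/12448
APPEND 35: p_6 = 35·399155 + 100398 = 14070823, q_6 = 35·12448 + 3131 = 438811 → 14070823/438811
APPEND 33: p_7 = 33·14070823 + 399155 = 464736314, q_7 = 33·438811 + 12448 = 14493211 → 464736314/14493211
APPEND 48: p_8 = 48·464736314 + 14070823 = 22321413895, q_8 = 48·14493211 + 438811 = 696112939 → 22321413895/696112939
APPEND 6: p_9 = 6·22321413895 + 464736314 = 134393219684, q_9 = 6·696112939 + 14493211 = 4191170845 → 134393219684/4191170845
APPEND 31: p_10 = 31·134393219684 + 22321413895 = 4188511224099, q_10 = 31·4191170845 + 696112939 = 130622409134 → 4188511224099/130622409134
APPEND 49: p_11 = 49·4188511224099 + 134393219684 = 205371443200535, q_11 = 49·130622409134 + 4191170845 = 6404689218411 → 205371443200535/6404689218411
APPEND 19: p_12 = 19·205371443200535 + 4188511224099 = 3906245932034264, q_12 = 19·6404689218411 + 130622409134 = 121819717558943 → 3906245932034264/121819717558943
APPEND 41: p_13 = 41·3906245932034264 + 205371443200535 = 160361454656605359, q_13 = 41·121819717558943 + 6404689218411 = 5001013109135074 → 160361454656605359/5001013109135074

32/1
481/15
97961/3055
399155/12448
464736314/14493211
22321413895/696112939
134393219684/4191170845
205371443200535/6404689218411
3906245932034264/121819717558943
160361454656605359/5001013109135074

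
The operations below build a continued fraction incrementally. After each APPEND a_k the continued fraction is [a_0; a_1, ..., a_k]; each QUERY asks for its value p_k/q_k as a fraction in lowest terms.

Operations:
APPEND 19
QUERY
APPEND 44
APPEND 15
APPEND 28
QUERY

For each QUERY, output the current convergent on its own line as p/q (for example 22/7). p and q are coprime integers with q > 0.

APPEND 19: p_0 = 19·1 + 0 = 19, q_0 = 19·0 + 1 = 1 → 19/1
APPEND 44: p_1 = 44·19 + 1 = 837, q_1 = 44·1 + 0 = 44 → 837/44
APPEND 15: p_2 = 15·837 + 19 = 12574, q_2 = 15·44 + 1 = 661 → 12574/661
APPEND 28: p_3 = 28·12574 + 837 = 352909, q_3 = 28·661 + 44 = 18552 → 352909/18552

19/1
352909/18552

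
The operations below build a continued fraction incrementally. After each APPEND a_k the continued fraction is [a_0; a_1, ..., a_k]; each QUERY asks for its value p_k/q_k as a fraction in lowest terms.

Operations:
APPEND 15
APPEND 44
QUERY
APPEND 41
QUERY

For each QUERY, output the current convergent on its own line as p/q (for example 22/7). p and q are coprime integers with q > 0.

661/44
27116/1805

APPEND 15: p_0 = 15·1 + 0 = 15, q_0 = 15·0 + 1 = 1 → 15/1
APPEND 44: p_1 = 44·15 + 1 = 661, q_1 = 44·1 + 0 = 44 → 661/44
APPEND 41: p_2 = 41·661 + 15 = 27116, q_2 = 41·44 + 1 = 1805 → 27116/1805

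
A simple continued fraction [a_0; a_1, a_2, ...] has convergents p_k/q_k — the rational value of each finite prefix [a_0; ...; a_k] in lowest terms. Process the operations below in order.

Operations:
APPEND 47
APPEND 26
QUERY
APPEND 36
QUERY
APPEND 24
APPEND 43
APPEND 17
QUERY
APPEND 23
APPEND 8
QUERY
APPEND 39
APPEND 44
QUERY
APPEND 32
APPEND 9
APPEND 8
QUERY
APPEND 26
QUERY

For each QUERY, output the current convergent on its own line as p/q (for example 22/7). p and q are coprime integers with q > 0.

1223/26
44075/937
775954111/16496177
143916167047/3059545057
247891329990847/5269975631709
581468312980571218/12361561173324205
15189867407469579501/322924690787738228

APPEND 47: p_0 = 47·1 + 0 = 47, q_0 = 47·0 + 1 = 1 → 47/1
APPEND 26: p_1 = 26·47 + 1 = 1223, q_1 = 26·1 + 0 = 26 → 1223/26
APPEND 36: p_2 = 36·1223 + 47 = 44075, q_2 = 36·26 + 1 = 937 → 44075/937
APPEND 24: p_3 = 24·44075 + 1223 = 1059023, q_3 = 24·937 + 26 = 22514 → 1059023/22514
APPEND 43: p_4 = 43·1059023 + 44075 = 45582064, q_4 = 43·22514 + 937 = 969039 → 45582064/969039
APPEND 17: p_5 = 17·45582064 + 1059023 = 775954111, q_5 = 17·969039 + 22514 = 16496177 → 775954111/16496177
APPEND 23: p_6 = 23·775954111 + 45582064 = 17892526617, q_6 = 23·16496177 + 969039 = 380381110 → 17892526617/380381110
APPEND 8: p_7 = 8·17892526617 + 775954111 = 143916167047, q_7 = 8·380381110 + 16496177 = 3059545057 → 143916167047/3059545057
APPEND 39: p_8 = 39·143916167047 + 17892526617 = 5630623041450, q_8 = 39·3059545057 + 380381110 = 119702638333 → 5630623041450/119702638333
APPEND 44: p_9 = 44·5630623041450 + 143916167047 = 247891329990847, q_9 = 44·119702638333 + 3059545057 = 5269975631709 → 247891329990847/5269975631709
APPEND 32: p_10 = 32·247891329990847 + 5630623041450 = 7938153182748554, q_10 = 32·5269975631709 + 119702638333 = 168758922853021 → 7938153182748554/168758922853021
APPEND 9: p_11 = 9·7938153182748554 + 247891329990847 = 71691269974727833, q_11 = 9·168758922853021 + 5269975631709 = 1524100281308898 → 71691269974727833/1524100281308898
APPEND 8: p_12 = 8·71691269974727833 + 7938153182748554 = 581468312980571218, q_12 = 8·1524100281308898 + 168758922853021 = 12361561173324205 → 581468312980571218/12361561173324205
APPEND 26: p_13 = 26·581468312980571218 + 71691269974727833 = 15189867407469579501, q_13 = 26·12361561173324205 + 1524100281308898 = 322924690787738228 → 15189867407469579501/322924690787738228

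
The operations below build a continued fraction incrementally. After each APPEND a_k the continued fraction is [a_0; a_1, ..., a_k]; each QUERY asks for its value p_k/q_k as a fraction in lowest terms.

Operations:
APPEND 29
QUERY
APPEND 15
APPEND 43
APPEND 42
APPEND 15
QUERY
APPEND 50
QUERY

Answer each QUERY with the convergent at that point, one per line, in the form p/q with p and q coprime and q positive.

APPEND 29: p_0 = 29·1 + 0 = 29, q_0 = 29·0 + 1 = 1 → 29/1
APPEND 15: p_1 = 15·29 + 1 = 436, q_1 = 15·1 + 0 = 15 → 436/15
APPEND 43: p_2 = 43·436 + 29 = 18777, q_2 = 43·15 + 1 = 646 → 18777/646
APPEND 42: p_3 = 42·18777 + 436 = 789070, q_3 = 42·646 + 15 = 27147 → 789070/27147
APPEND 15: p_4 = 15·789070 + 18777 = 11854827, q_4 = 15·27147 + 646 = 407851 → 11854827/407851
APPEND 50: p_5 = 50·11854827 + 789070 = 593530420, q_5 = 50·407851 + 27147 = 20419697 → 593530420/20419697

29/1
11854827/407851
593530420/20419697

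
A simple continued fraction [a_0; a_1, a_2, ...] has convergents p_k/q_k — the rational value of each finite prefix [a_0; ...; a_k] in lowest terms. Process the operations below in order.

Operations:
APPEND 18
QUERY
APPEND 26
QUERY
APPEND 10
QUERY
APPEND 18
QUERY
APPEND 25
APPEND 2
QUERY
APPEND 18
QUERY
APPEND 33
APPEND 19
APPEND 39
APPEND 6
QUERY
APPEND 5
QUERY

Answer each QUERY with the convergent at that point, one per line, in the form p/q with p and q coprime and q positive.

18/1
469/26
4708/261
85213/4724
4355279/241446
80530055/4464389
11920042920199/660817982708
61578445816888/3413758206697

APPEND 18: p_0 = 18·1 + 0 = 18, q_0 = 18·0 + 1 = 1 → 18/1
APPEND 26: p_1 = 26·18 + 1 = 469, q_1 = 26·1 + 0 = 26 → 469/26
APPEND 10: p_2 = 10·469 + 18 = 4708, q_2 = 10·26 + 1 = 261 → 4708/261
APPEND 18: p_3 = 18·4708 + 469 = 85213, q_3 = 18·261 + 26 = 4724 → 85213/4724
APPEND 25: p_4 = 25·85213 + 4708 = 2135033, q_4 = 25·4724 + 261 = 118361 → 2135033/118361
APPEND 2: p_5 = 2·2135033 + 85213 = 4355279, q_5 = 2·118361 + 4724 = 241446 → 4355279/241446
APPEND 18: p_6 = 18·4355279 + 2135033 = 80530055, q_6 = 18·241446 + 118361 = 4464389 → 80530055/4464389
APPEND 33: p_7 = 33·80530055 + 4355279 = 2661847094, q_7 = 33·4464389 + 241446 = 147566283 → 2661847094/147566283
APPEND 19: p_8 = 19·2661847094 + 80530055 = 50655624841, q_8 = 19·147566283 + 4464389 = 2808223766 → 50655624841/2808223766
APPEND 39: p_9 = 39·50655624841 + 2661847094 = 1978231215893, q_9 = 39·2808223766 + 147566283 = 109668293157 → 1978231215893/109668293157
APPEND 6: p_10 = 6·1978231215893 + 50655624841 = 11920042920199, q_10 = 6·109668293157 + 2808223766 = 660817982708 → 11920042920199/660817982708
APPEND 5: p_11 = 5·11920042920199 + 1978231215893 = 61578445816888, q_11 = 5·660817982708 + 109668293157 = 3413758206697 → 61578445816888/3413758206697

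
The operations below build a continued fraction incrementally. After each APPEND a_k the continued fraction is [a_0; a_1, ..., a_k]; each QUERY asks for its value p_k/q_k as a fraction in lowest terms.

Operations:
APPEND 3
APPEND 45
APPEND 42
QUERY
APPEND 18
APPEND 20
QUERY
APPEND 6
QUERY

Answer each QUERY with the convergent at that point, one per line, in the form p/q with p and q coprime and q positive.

5715/1891
2065835/683551
12498016/4135389

APPEND 3: p_0 = 3·1 + 0 = 3, q_0 = 3·0 + 1 = 1 → 3/1
APPEND 45: p_1 = 45·3 + 1 = 136, q_1 = 45·1 + 0 = 45 → 136/45
APPEND 42: p_2 = 42·136 + 3 = 5715, q_2 = 42·45 + 1 = 1891 → 5715/1891
APPEND 18: p_3 = 18·5715 + 136 = 103006, q_3 = 18·1891 + 45 = 34083 → 103006/34083
APPEND 20: p_4 = 20·103006 + 5715 = 2065835, q_4 = 20·34083 + 1891 = 683551 → 2065835/683551
APPEND 6: p_5 = 6·2065835 + 103006 = 12498016, q_5 = 6·683551 + 34083 = 4135389 → 12498016/4135389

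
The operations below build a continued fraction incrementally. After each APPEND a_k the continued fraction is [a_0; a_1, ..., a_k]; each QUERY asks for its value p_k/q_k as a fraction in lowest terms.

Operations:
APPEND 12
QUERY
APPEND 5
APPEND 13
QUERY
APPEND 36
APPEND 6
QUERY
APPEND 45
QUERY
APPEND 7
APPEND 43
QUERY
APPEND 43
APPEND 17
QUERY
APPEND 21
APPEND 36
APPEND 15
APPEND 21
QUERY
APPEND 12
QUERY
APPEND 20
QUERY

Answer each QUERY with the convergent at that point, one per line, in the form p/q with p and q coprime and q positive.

12/1
805/66
175051/14352
7906336/648221
2395240665/196379878
1754259996631/143827452979
421588141715182249/34564972549960528
5079069912823448162/416420422552294713
102002986398184145489/8362973423595854788

APPEND 12: p_0 = 12·1 + 0 = 12, q_0 = 12·0 + 1 = 1 → 12/1
APPEND 5: p_1 = 5·12 + 1 = 61, q_1 = 5·1 + 0 = 5 → 61/5
APPEND 13: p_2 = 13·61 + 12 = 805, q_2 = 13·5 + 1 = 66 → 805/66
APPEND 36: p_3 = 36·805 + 61 = 29041, q_3 = 36·66 + 5 = 2381 → 29041/2381
APPEND 6: p_4 = 6·29041 + 805 = 175051, q_4 = 6·2381 + 66 = 14352 → 175051/14352
APPEND 45: p_5 = 45·175051 + 29041 = 7906336, q_5 = 45·14352 + 2381 = 648221 → 7906336/648221
APPEND 7: p_6 = 7·7906336 + 175051 = 55519403, q_6 = 7·648221 + 14352 = 4551899 → 55519403/4551899
APPEND 43: p_7 = 43·55519403 + 7906336 = 2395240665, q_7 = 43·4551899 + 648221 = 196379878 → 2395240665/196379878
APPEND 43: p_8 = 43·2395240665 + 55519403 = 103050867998, q_8 = 43·196379878 + 4551899 = 8448886653 → 103050867998/8448886653
APPEND 17: p_9 = 17·103050867998 + 2395240665 = 1754259996631, q_9 = 17·8448886653 + 196379878 = 143827452979 → 1754259996631/143827452979
APPEND 21: p_10 = 21·1754259996631 + 103050867998 = 36942510797249, q_10 = 21·143827452979 + 8448886653 = 3028825399212 → 36942510797249/3028825399212
APPEND 36: p_11 = 36·36942510797249 + 1754259996631 = 1331684648697595, q_11 = 36·3028825399212 + 143827452979 = 109181541824611 → 1331684648697595/109181541824611
APPEND 15: p_12 = 15·1331684648697595 + 36942510797249 = 20012212241261174, q_12 = 15·109181541824611 + 3028825399212 = 1640751952768377 → 20012212241261174/1640751952768377
APPEND 21: p_13 = 21·20012212241261174 + 1331684648697595 = 421588141715182249, q_13 = 21·1640751952768377 + 109181541824611 = 34564972549960528 → 421588141715182249/34564972549960528
APPEND 12: p_14 = 12·421588141715182249 + 20012212241261174 = 5079069912823448162, q_14 = 12·34564972549960528 + 1640751952768377 = 416420422552294713 → 5079069912823448162/416420422552294713
APPEND 20: p_15 = 20·5079069912823448162 + 421588141715182249 = 102002986398184145489, q_15 = 20·416420422552294713 + 34564972549960528 = 8362973423595854788 → 102002986398184145489/8362973423595854788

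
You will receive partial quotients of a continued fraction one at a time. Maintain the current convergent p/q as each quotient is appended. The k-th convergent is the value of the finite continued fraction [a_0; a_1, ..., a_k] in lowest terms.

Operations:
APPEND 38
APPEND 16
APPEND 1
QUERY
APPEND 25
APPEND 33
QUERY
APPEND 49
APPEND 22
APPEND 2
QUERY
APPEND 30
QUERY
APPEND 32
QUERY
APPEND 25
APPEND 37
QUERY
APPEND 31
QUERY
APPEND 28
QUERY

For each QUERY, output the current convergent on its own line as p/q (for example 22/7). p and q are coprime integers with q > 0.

APPEND 38: p_0 = 38·1 + 0 = 38, q_0 = 38·0 + 1 = 1 → 38/1
APPEND 16: p_1 = 16·38 + 1 = 609, q_1 = 16·1 + 0 = 16 → 609/16
APPEND 1: p_2 = 1·609 + 38 = 647, q_2 = 1·16 + 1 = 17 → 647/17
APPEND 25: p_3 = 25·647 + 609 = 16784, q_3 = 25·17 + 16 = 441 → 16784/441
APPEND 33: p_4 = 33·16784 + 647 = 554519, q_4 = 33·441 + 17 = 14570 → 554519/14570
APPEND 49: p_5 = 49·554519 + 16784 = 27188215, q_5 = 49·14570 + 441 = 714371 → 27188215/714371
APPEND 22: p_6 = 22·27188215 + 554519 = 598695249, q_6 = 22·714371 + 14570 = 15730732 → 598695249/15730732
APPEND 2: p_7 = 2·598695249 + 27188215 = 1224578713, q_7 = 2·15730732 + 714371 = 32175835 → 1224578713/32175835
APPEND 30: p_8 = 30·1224578713 + 598695249 = 37336056639, q_8 = 30·32175835 + 15730732 = 981005782 → 37336056639/981005782
APPEND 32: p_9 = 32·37336056639 + 1224578713 = 1195978391161, q_9 = 32·981005782 + 32175835 = 31424360859 → 1195978391161/31424360859
APPEND 25: p_10 = 25·1195978391161 + 37336056639 = 29936795835664, q_10 = 25·31424360859 + 981005782 = 786590027257 → 29936795835664/786590027257
APPEND 37: p_11 = 37·29936795835664 + 1195978391161 = 1108857424310729, q_11 = 37·786590027257 + 31424360859 = 29135255369368 → 1108857424310729/29135255369368
APPEND 31: p_12 = 31·1108857424310729 + 29936795835664 = 34404516949468263, q_12 = 31·29135255369368 + 786590027257 = 903979506477665 → 34404516949468263/903979506477665
APPEND 28: p_13 = 28·34404516949468263 + 1108857424310729 = 964435332009422093, q_13 = 28·903979506477665 + 29135255369368 = 25340561436743988 → 964435332009422093/25340561436743988

647/17
554519/14570
1224578713/32175835
37336056639/981005782
1195978391161/31424360859
1108857424310729/29135255369368
34404516949468263/903979506477665
964435332009422093/25340561436743988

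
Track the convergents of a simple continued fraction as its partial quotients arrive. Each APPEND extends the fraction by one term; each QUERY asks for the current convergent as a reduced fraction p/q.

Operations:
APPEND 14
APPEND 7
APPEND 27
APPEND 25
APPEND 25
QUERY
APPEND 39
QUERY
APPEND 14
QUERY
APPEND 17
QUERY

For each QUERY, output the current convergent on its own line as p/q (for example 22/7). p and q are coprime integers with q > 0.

APPEND 14: p_0 = 14·1 + 0 = 14, q_0 = 14·0 + 1 = 1 → 14/1
APPEND 7: p_1 = 7·14 + 1 = 99, q_1 = 7·1 + 0 = 7 → 99/7
APPEND 27: p_2 = 27·99 + 14 = 2687, q_2 = 27·7 + 1 = 190 → 2687/190
APPEND 25: p_3 = 25·2687 + 99 = 67274, q_3 = 25·190 + 7 = 4757 → 67274/4757
APPEND 25: p_4 = 25·67274 + 2687 = 1684537, q_4 = 25·4757 + 190 = 119115 → 1684537/119115
APPEND 39: p_5 = 39·1684537 + 67274 = 65764217, q_5 = 39·119115 + 4757 = 4650242 → 65764217/4650242
APPEND 14: p_6 = 14·65764217 + 1684537 = 922383575, q_6 = 14·4650242 + 119115 = 65222503 → 922383575/65222503
APPEND 17: p_7 = 17·922383575 + 65764217 = 15746284992, q_7 = 17·65222503 + 4650242 = 1113432793 → 15746284992/1113432793

1684537/119115
65764217/4650242
922383575/65222503
15746284992/1113432793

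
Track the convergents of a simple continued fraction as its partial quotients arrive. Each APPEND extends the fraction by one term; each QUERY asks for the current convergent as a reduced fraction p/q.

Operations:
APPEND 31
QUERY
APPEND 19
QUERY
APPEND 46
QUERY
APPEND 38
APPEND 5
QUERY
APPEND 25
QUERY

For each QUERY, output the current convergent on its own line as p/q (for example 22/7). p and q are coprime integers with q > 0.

31/1
590/19
27171/875
5192611/167220
130848363/4213769

APPEND 31: p_0 = 31·1 + 0 = 31, q_0 = 31·0 + 1 = 1 → 31/1
APPEND 19: p_1 = 19·31 + 1 = 590, q_1 = 19·1 + 0 = 19 → 590/19
APPEND 46: p_2 = 46·590 + 31 = 27171, q_2 = 46·19 + 1 = 875 → 27171/875
APPEND 38: p_3 = 38·27171 + 590 = 1033088, q_3 = 38·875 + 19 = 33269 → 1033088/33269
APPEND 5: p_4 = 5·1033088 + 27171 = 5192611, q_4 = 5·33269 + 875 = 167220 → 5192611/167220
APPEND 25: p_5 = 25·5192611 + 1033088 = 130848363, q_5 = 25·167220 + 33269 = 4213769 → 130848363/4213769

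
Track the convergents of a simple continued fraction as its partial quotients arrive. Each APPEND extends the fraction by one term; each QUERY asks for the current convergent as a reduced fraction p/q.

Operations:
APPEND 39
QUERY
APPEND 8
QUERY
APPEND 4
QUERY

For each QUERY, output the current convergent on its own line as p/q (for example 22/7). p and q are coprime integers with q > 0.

APPEND 39: p_0 = 39·1 + 0 = 39, q_0 = 39·0 + 1 = 1 → 39/1
APPEND 8: p_1 = 8·39 + 1 = 313, q_1 = 8·1 + 0 = 8 → 313/8
APPEND 4: p_2 = 4·313 + 39 = 1291, q_2 = 4·8 + 1 = 33 → 1291/33

39/1
313/8
1291/33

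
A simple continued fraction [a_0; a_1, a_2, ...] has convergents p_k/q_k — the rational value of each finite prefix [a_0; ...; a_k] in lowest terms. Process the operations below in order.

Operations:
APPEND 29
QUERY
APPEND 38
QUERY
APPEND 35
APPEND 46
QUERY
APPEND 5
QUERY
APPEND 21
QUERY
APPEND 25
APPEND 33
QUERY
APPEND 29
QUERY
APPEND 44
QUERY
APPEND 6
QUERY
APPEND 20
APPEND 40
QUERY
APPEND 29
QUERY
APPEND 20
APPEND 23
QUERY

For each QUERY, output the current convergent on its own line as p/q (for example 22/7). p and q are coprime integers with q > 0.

APPEND 29: p_0 = 29·1 + 0 = 29, q_0 = 29·0 + 1 = 1 → 29/1
APPEND 38: p_1 = 38·29 + 1 = 1103, q_1 = 38·1 + 0 = 38 → 1103/38
APPEND 35: p_2 = 35·1103 + 29 = 38634, q_2 = 35·38 + 1 = 1331 → 38634/1331
APPEND 46: p_3 = 46·38634 + 1103 = 1778267, q_3 = 46·1331 + 38 = 61264 → 1778267/61264
APPEND 5: p_4 = 5·1778267 + 38634 = 8929969, q_4 = 5·61264 + 1331 = 307651 → 8929969/307651
APPEND 21: p_5 = 21·8929969 + 1778267 = 189307616, q_5 = 21·307651 + 61264 = 6521935 → 189307616/6521935
APPEND 25: p_6 = 25·189307616 + 8929969 = 4741620369, q_6 = 25·6521935 + 307651 = 163356026 → 4741620369/163356026
APPEND 33: p_7 = 33·4741620369 + 189307616 = 156662779793, q_7 = 33·163356026 + 6521935 = 5397270793 → 156662779793/5397270793
APPEND 29: p_8 = 29·156662779793 + 4741620369 = 4547962234366, q_8 = 29·5397270793 + 163356026 = 156684209023 → 4547962234366/156684209023
APPEND 44: p_9 = 44·4547962234366 + 156662779793 = 200267001091897, q_9 = 44·156684209023 + 5397270793 = 6899502467805 → 200267001091897/6899502467805
APPEND 6: p_10 = 6·200267001091897 + 4547962234366 = 1206149968785748, q_10 = 6·6899502467805 + 156684209023 = 41553699015853 → 1206149968785748/41553699015853
APPEND 20: p_11 = 20·1206149968785748 + 200267001091897 = 24323266376806857, q_11 = 20·41553699015853 + 6899502467805 = 837973482784865 → 24323266376806857/837973482784865
APPEND 40: p_12 = 40·24323266376806857 + 1206149968785748 = 974136805041060028, q_12 = 40·837973482784865 + 41553699015853 = 33560493010410453 → 974136805041060028/33560493010410453
APPEND 29: p_13 = 29·974136805041060028 + 24323266376806857 = 28274290612567547669, q_13 = 29·33560493010410453 + 837973482784865 = 974092270784688002 → 28274290612567547669/974092270784688002
APPEND 20: p_14 = 20·28274290612567547669 + 974136805041060028 = 566459949056392013408, q_14 = 20·974092270784688002 + 33560493010410453 = 19515405908704170493 → 566459949056392013408/19515405908704170493
APPEND 23: p_15 = 23·566459949056392013408 + 28274290612567547669 = 13056853118909583856053, q_15 = 23·19515405908704170493 + 974092270784688002 = 449828428170980609341 → 13056853118909583856053/449828428170980609341

29/1
1103/38
1778267/61264
8929969/307651
189307616/6521935
156662779793/5397270793
4547962234366/156684209023
200267001091897/6899502467805
1206149968785748/41553699015853
974136805041060028/33560493010410453
28274290612567547669/974092270784688002
13056853118909583856053/449828428170980609341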